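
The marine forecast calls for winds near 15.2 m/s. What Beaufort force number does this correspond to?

15.2 m/s lies in the Beaufort 7 band (near gale, 13.9–17.1 m/s).

Beaufort force 7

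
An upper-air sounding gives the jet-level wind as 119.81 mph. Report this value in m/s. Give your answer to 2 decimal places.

53.56 m/s

1 mph = 0.44704 m/s, so 119.81 × 0.44704 = 53.56 m/s.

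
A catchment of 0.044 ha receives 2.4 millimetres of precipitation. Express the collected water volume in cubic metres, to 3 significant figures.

1.06 cubic metres

Area: 0.044 ha = 440 m².
1 mm over 1 m² is 1 L, so volume = 2.4 × 440 = 1056 L = 1.06 m³.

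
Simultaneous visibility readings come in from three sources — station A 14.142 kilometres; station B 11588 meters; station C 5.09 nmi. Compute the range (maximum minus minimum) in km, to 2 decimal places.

4.72 km

station B: 11588 m = 11.5880 km.
station C: 5.09 nmi = 9.4267 km.
Spread: 14.1420 − 9.4267 = 4.72 km.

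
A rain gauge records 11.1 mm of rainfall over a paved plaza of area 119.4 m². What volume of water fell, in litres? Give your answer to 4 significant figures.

1 mm over 1 m² is 1 L, so volume = 11.1 × 119.4 = 1325.34 L ≈ 1325 L.

1325 litres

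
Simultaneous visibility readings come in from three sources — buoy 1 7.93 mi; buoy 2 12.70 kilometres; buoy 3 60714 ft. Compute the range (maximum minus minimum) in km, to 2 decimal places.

5.81 km

buoy 1: 7.93 SM = 12.7621 km.
buoy 3: 60714 ft = 18.5056 km.
Spread: 18.5056 − 12.7000 = 5.81 km.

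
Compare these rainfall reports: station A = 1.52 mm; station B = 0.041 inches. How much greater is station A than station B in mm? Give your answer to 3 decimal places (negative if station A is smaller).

station B: 0.041 in = 1.04140 mm.
Difference: 1.52000 − 1.04140 = 0.479 mm.

0.479 mm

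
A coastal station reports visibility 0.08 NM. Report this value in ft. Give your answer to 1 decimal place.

1 nmi = 6076.12 ft, so 0.08 × 6076.12 = 486.1 ft.

486.1 ft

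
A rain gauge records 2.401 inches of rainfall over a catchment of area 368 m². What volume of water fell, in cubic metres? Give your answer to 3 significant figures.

22.4 cubic metres

Depth: 2.401 in × 25.4 = 60.9854 mm.
1 mm over 1 m² is 1 L, so volume = 60.9854 × 368 = 22442.627 L = 22.4 m³.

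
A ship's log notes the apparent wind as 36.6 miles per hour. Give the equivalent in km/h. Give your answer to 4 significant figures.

1 mph = 1.60934 km/h, so 36.6 × 1.60934 = 58.90 km/h.

58.90 km/h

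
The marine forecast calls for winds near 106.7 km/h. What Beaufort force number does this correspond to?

Beaufort force 11

106.7 km/h = 29.6 m/s, which is Beaufort 11 (violent storm, 28.5–32.6 m/s).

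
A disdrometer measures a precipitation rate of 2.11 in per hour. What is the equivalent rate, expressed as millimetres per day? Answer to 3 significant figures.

2.11 in/hour × 25.4 mm/in × 24 hour/day = 1290 mm/day.

1290 mm/day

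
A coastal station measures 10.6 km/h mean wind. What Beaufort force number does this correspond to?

10.6 km/h = 2.9 m/s, which is Beaufort 2 (light breeze, 1.6–3.3 m/s).

Beaufort force 2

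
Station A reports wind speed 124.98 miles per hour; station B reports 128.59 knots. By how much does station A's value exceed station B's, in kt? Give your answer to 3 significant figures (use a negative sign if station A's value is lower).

station A: 124.98 mph = 108.605 kt.
Difference: 108.605 − 128.590 = -20.0 kt.

-20.0 kt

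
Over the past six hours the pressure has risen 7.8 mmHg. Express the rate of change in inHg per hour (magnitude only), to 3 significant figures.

7.8 mmHg / 6 h × 0.0393701 inHg/mmHg = 0.0512 inHg/h.

0.0512 inHg per hour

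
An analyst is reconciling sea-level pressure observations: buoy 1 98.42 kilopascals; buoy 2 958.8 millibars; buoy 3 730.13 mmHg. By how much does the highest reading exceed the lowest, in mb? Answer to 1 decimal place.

25.4 mb

buoy 1: 98.42 kPa = 984.200 mb.
buoy 3: 730.13 mmHg = 973.427 mb.
Spread: 984.200 − 958.800 = 25.4 mb.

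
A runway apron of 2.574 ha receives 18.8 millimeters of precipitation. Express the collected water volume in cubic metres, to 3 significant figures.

484 cubic metres

Area: 2.574 ha = 25740 m².
1 mm over 1 m² is 1 L, so volume = 18.8 × 25740 = 483912 L = 484 m³.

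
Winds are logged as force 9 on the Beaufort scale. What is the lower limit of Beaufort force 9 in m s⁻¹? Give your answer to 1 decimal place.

20.8 m/s

Beaufort 9 (strong gale) spans 20.8–24.4 m/s.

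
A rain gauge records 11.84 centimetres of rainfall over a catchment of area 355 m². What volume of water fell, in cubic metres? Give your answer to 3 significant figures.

42.0 cubic metres

Depth: 11.84 cm × 10 = 118.4 mm.
1 mm over 1 m² is 1 L, so volume = 118.4 × 355 = 42032 L = 42.0 m³.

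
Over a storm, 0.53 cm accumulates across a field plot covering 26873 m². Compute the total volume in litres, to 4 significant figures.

142400 litres

Depth: 0.53 cm × 10 = 5.3 mm.
1 mm over 1 m² is 1 L, so volume = 5.3 × 26873 = 142426.9 L ≈ 142400 L.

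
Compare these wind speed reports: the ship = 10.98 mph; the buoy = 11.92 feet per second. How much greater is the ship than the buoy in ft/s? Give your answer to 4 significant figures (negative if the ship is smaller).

4.184 ft/s

the ship: 10.98 mph = 16.10400 ft/s.
Difference: 16.10400 − 11.92000 = 4.184 ft/s.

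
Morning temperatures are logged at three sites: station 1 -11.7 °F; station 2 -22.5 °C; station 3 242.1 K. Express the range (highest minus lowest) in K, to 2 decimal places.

8.55 K

station 1: -11.7 °F = -24.278 °C.
station 3: 242.1 K = -31.050 °C.
Spread: (-22.500) − (-31.050) = 8.550 °C.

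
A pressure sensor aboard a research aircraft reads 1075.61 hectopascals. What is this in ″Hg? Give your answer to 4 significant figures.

31.76 inHg

1 hPa = 0.02953 inHg, so 1075.61 × 0.02953 = 31.76 inHg.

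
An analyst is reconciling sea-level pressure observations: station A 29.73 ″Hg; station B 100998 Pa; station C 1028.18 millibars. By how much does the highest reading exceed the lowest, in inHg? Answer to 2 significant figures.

station B: 100998 Pa = 29.8247 inHg.
station C: 1028.18 mb = 30.3621 inHg.
Spread: 30.3621 − 29.7300 = 0.63 inHg.

0.63 inHg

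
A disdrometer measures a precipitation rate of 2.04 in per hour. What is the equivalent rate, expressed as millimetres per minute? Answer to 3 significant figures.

2.04 in/hour × 25.4 mm/in × 0.0166667 hour/minute = 0.864 mm/minute.

0.864 mm/minute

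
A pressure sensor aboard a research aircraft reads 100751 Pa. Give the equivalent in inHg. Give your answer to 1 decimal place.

1 Pa = 0.0002953 inHg, so 100751 × 0.0002953 = 29.8 inHg.

29.8 inHg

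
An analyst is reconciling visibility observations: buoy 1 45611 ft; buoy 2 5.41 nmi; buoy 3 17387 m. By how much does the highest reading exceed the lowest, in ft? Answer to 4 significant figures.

buoy 2: 5.41 nmi = 32871.78 ft.
buoy 3: 17387 m = 57043.96 ft.
Spread: 57043.96 − 32871.78 = 24170 ft.

24170 ft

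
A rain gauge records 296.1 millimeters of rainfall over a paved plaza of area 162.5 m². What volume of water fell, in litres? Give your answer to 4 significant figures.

48120 litres

1 mm over 1 m² is 1 L, so volume = 296.1 × 162.5 = 48116.25 L ≈ 48120 L.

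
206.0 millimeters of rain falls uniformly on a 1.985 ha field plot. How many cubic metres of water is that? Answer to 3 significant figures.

Area: 1.985 ha = 19850 m².
1 mm over 1 m² is 1 L, so volume = 206 × 19850 = 4089100 L = 4090 m³.

4090 cubic metres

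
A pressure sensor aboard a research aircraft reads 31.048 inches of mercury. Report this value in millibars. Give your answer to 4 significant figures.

1051 mb

1 inHg = 33.8639 mb, so 31.048 × 33.8639 = 1051 mb.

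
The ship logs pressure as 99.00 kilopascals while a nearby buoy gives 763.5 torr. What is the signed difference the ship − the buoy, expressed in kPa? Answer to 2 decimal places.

the buoy: 763.5 mmHg = 101.7916 kPa.
Difference: 99.0000 − 101.7916 = -2.79 kPa.

-2.79 kPa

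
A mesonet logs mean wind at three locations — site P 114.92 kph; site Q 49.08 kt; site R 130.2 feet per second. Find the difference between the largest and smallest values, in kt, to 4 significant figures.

28.06 kt

site P: 114.92 km/h = 62.0518 kt.
site R: 130.2 ft/s = 77.1414 kt.
Spread: 77.1414 − 49.0800 = 28.06 kt.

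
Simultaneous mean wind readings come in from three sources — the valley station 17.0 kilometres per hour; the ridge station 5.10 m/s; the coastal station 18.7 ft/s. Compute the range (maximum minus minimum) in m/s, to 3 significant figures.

the valley station: 17.0 km/h = 4.72222 m/s.
the coastal station: 18.7 ft/s = 5.69976 m/s.
Spread: 5.69976 − 4.72222 = 0.978 m/s.

0.978 m/s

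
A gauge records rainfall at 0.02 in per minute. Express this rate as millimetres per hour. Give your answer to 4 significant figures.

0.02 in/minute × 25.4 mm/in × 60 minute/hour = 30.48 mm/hour.

30.48 mm/hour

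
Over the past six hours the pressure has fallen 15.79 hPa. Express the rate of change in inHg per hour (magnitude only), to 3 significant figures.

0.0777 inHg per hour

15.79 hPa / 6 h × 0.02953 inHg/hPa = 0.0777 inHg/h.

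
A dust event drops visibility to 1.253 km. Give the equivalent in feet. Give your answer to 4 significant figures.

4111 ft

1 km = 3280.84 ft, so 1.253 × 3280.84 = 4111 ft.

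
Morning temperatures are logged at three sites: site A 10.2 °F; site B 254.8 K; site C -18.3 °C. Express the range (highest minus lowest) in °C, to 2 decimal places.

6.24 °C

site A: 10.2 °F = -12.111 °C.
site B: 254.8 K = -18.350 °C.
Spread: (-12.111) − (-18.350) = 6.239 °C.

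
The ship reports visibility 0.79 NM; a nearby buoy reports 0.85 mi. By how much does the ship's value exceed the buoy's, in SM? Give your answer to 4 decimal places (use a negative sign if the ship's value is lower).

the ship: 0.79 nmi = 0.909116 SM.
Difference: 0.909116 − 0.850000 = 0.0591 SM.

0.0591 SM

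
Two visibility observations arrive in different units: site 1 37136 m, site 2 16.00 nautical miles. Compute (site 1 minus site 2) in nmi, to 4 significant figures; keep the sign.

4.052 nmi

site 1: 37136 m = 20.05184 nmi.
Difference: 20.05184 − 16.00000 = 4.052 nmi.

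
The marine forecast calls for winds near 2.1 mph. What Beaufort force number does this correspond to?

Beaufort force 1

2.1 mph = 0.9 m/s, which is Beaufort 1 (light air, 0.3–1.5 m/s).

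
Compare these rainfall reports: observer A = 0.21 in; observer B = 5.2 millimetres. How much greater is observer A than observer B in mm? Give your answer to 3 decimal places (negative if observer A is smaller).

0.134 mm

observer A: 0.21 in = 5.33400 mm.
Difference: 5.33400 − 5.20000 = 0.134 mm.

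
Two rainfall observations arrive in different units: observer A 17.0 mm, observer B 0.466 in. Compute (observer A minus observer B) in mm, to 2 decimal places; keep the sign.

observer B: 0.466 in = 11.8364 mm.
Difference: 17.0000 − 11.8364 = 5.16 mm.

5.16 mm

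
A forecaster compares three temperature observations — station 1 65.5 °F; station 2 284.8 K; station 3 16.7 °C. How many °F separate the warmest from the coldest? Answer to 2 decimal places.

12.53 °F

station 1: 65.5 °F = 18.611 °C.
station 2: 284.8 K = 11.650 °C.
Spread: 18.611 − 11.650 = 6.961 °C = 12.53 °F.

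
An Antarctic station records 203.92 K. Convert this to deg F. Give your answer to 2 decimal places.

-92.61 °F

First to °C: -69.23 °C.
Then to °F: -92.61 °F.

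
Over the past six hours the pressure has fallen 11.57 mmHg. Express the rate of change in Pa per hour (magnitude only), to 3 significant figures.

11.57 mmHg / 6 h × 133.322 Pa/mmHg = 257 Pa/h.

257 Pa per hour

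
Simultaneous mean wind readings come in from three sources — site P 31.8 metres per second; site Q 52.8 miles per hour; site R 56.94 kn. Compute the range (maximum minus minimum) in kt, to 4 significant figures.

site P: 31.8 m/s = 61.8143 kt.
site Q: 52.8 mph = 45.8819 kt.
Spread: 61.8143 − 45.8819 = 15.93 kt.

15.93 kt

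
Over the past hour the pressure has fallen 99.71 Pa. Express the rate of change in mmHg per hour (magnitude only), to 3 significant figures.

0.748 mmHg per hour

99.71 Pa / 1 h × 0.00750062 mmHg/Pa = 0.748 mmHg/h.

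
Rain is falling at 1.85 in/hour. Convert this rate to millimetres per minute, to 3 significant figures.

1.85 in/hour × 25.4 mm/in × 0.0166667 hour/minute = 0.783 mm/minute.

0.783 mm/minute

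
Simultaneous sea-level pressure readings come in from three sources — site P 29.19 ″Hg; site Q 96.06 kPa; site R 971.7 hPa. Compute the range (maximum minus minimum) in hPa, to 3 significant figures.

27.9 hPa

site P: 29.19 inHg = 988.487 hPa.
site Q: 96.06 kPa = 960.600 hPa.
Spread: 988.487 − 960.600 = 27.9 hPa.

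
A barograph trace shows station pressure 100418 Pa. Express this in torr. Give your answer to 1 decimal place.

753.2 mmHg

1 Pa = 0.00750062 mmHg, so 100418 × 0.00750062 = 753.2 mmHg.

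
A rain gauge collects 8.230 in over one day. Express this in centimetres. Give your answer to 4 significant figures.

20.90 cm

1 in = 2.54 cm, so 8.230 × 2.54 = 20.90 cm.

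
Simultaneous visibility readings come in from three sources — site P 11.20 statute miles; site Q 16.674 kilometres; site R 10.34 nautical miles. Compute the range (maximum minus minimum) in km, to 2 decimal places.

site P: 11.20 SM = 18.0247 km.
site R: 10.34 nmi = 19.1497 km.
Spread: 19.1497 − 16.6740 = 2.48 km.

2.48 km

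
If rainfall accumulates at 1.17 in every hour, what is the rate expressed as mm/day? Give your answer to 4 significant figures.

713.2 mm/day

1.17 in/hour × 25.4 mm/in × 24 hour/day = 713.2 mm/day.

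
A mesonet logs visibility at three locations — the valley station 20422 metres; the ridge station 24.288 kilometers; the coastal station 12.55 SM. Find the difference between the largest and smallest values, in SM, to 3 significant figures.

the valley station: 20422 m = 12.6896 SM.
the ridge station: 24.288 km = 15.0919 SM.
Spread: 15.0919 − 12.5500 = 2.54 SM.

2.54 SM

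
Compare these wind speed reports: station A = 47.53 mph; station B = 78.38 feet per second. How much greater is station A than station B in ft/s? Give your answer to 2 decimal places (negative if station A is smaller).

-8.67 ft/s

station A: 47.53 mph = 69.7107 ft/s.
Difference: 69.7107 − 78.3800 = -8.67 ft/s.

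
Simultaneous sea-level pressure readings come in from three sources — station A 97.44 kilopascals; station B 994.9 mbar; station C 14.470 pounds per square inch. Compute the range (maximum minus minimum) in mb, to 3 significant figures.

23.3 mb

station A: 97.44 kPa = 974.400 mb.
station C: 14.470 psi = 997.671 mb.
Spread: 997.671 − 974.400 = 23.3 mb.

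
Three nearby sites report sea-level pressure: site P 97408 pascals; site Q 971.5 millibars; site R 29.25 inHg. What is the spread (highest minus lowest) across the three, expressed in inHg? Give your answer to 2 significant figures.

site P: 97408 Pa = 28.7646 inHg.
site Q: 971.5 mb = 28.6884 inHg.
Spread: 29.2500 − 28.6884 = 0.56 inHg.

0.56 inHg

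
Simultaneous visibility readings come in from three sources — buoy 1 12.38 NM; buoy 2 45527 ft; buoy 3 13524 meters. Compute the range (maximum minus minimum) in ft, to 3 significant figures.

30900 ft

buoy 1: 12.38 nmi = 75222.31 ft.
buoy 3: 13524 m = 44370.08 ft.
Spread: 75222.31 − 44370.08 = 30900 ft.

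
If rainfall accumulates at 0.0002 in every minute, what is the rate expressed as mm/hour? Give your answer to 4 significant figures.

0.3048 mm/hour

0.0002 in/minute × 25.4 mm/in × 60 minute/hour = 0.3048 mm/hour.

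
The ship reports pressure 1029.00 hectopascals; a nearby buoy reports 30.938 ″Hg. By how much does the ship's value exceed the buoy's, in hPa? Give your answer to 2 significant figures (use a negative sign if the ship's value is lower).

-19 hPa

the buoy: 30.938 inHg = 1047.68 hPa.
Difference: 1029.00 − 1047.68 = -19 hPa.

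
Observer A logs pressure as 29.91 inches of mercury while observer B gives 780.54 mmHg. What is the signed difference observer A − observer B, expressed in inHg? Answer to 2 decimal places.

observer B: 780.54 mmHg = 30.7299 inHg.
Difference: 29.9100 − 30.7299 = -0.82 inHg.

-0.82 inHg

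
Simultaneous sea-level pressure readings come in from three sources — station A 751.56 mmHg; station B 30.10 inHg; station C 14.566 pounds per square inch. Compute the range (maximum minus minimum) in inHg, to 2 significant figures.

0.51 inHg

station A: 751.56 mmHg = 29.5890 inHg.
station C: 14.566 psi = 29.6567 inHg.
Spread: 30.1000 − 29.5890 = 0.51 inHg.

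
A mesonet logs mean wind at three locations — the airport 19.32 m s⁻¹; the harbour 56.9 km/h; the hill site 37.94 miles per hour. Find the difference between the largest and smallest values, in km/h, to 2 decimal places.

the airport: 19.32 m/s = 69.5520 km/h.
the hill site: 37.94 mph = 61.0585 km/h.
Spread: 69.5520 − 56.9000 = 12.65 km/h.

12.65 km/h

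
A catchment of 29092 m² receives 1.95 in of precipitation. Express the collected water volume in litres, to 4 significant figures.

1441000 litres

Depth: 1.95 in × 25.4 = 49.53 mm.
1 mm over 1 m² is 1 L, so volume = 49.53 × 29092 = 1440926.8 L ≈ 1441000 L.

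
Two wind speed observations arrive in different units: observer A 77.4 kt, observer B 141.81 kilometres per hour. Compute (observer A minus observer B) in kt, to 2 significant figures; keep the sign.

observer B: 141.81 km/h = 76.5713 kt.
Difference: 77.4000 − 76.5713 = 0.83 kt.

0.83 kt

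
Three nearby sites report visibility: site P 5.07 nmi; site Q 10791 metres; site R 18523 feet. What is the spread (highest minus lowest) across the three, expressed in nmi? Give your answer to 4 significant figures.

site Q: 10791 m = 5.82667 nmi.
site R: 18523 ft = 3.04849 nmi.
Spread: 5.82667 − 3.04849 = 2.778 nmi.

2.778 nmi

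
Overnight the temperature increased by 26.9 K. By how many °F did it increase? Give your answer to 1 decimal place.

A change of 1 °C equals a change of 1.8 °F: Δ°F = 26.9 × 1.8 = 48.4 °F.

48.4 °F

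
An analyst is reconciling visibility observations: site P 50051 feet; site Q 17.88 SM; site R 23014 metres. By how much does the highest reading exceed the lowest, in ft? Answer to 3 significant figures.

site Q: 17.88 SM = 94406.40 ft.
site R: 23014 m = 75505.25 ft.
Spread: 94406.40 − 50051.00 = 44400 ft.

44400 ft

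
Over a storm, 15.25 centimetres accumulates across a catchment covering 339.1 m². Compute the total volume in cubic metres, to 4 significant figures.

Depth: 15.25 cm × 10 = 152.5 mm.
1 mm over 1 m² is 1 L, so volume = 152.5 × 339.1 = 51712.75 L = 51.71 m³.

51.71 cubic metres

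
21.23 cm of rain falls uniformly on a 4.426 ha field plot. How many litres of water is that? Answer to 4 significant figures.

Depth: 21.23 cm × 10 = 212.3 mm.
Area: 4.426 ha = 44260 m².
1 mm over 1 m² is 1 L, so volume = 212.3 × 44260 = 9396398 L ≈ 9396000 L.

9396000 litres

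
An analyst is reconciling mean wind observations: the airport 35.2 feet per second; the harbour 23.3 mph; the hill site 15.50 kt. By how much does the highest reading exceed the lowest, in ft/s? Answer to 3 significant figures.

the harbour: 23.3 mph = 34.1733 ft/s.
the hill site: 15.50 kt = 26.1611 ft/s.
Spread: 35.2000 − 26.1611 = 9.04 ft/s.

9.04 ft/s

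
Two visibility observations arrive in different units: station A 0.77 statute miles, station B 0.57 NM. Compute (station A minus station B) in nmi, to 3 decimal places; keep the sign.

station A: 0.77 SM = 0.66911 nmi.
Difference: 0.66911 − 0.57000 = 0.099 nmi.

0.099 nmi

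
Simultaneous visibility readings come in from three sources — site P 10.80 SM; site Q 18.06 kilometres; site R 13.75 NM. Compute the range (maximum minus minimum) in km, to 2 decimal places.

8.08 km

site P: 10.80 SM = 17.3809 km.
site R: 13.75 nmi = 25.4650 km.
Spread: 25.4650 − 17.3809 = 8.08 km.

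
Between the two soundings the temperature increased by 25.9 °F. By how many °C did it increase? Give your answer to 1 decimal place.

14.4 °C

A change of 1 °C equals a change of 1.8 °F: Δ°C = 25.9 × 0.5556 = 14.4 °C.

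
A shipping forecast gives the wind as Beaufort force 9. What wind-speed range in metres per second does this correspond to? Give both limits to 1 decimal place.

Beaufort 9 (strong gale) spans 20.8–24.4 m/s.

20.8 to 24.4 m/s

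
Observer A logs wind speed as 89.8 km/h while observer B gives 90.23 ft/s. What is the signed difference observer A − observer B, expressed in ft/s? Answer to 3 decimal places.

observer A: 89.8 km/h = 81.83873 ft/s.
Difference: 81.83873 − 90.23000 = -8.391 ft/s.

-8.391 ft/s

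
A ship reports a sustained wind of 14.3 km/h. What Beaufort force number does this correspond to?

14.3 km/h = 4.0 m/s, which is Beaufort 3 (gentle breeze, 3.4–5.4 m/s).

Beaufort force 3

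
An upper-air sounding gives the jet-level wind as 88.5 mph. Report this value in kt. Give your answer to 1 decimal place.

76.9 kt

1 mph = 0.868976 kt, so 88.5 × 0.868976 = 76.9 kt.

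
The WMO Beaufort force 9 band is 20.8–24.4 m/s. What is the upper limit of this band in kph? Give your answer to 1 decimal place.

20.8–24.4 m/s × 3.6 = 74.9–87.8 km/h.

87.8 km/h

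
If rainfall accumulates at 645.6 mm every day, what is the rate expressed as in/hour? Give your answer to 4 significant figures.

1.059 in/hour

645.6 mm/day × 0.0393701 in/mm × 0.0416667 day/hour = 1.059 in/hour.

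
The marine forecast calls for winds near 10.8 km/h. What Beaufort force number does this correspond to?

Beaufort force 2

10.8 km/h = 3.0 m/s, which is Beaufort 2 (light breeze, 1.6–3.3 m/s).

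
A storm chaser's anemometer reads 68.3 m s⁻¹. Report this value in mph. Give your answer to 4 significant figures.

152.8 mph

1 m/s = 2.23694 mph, so 68.3 × 2.23694 = 152.8 mph.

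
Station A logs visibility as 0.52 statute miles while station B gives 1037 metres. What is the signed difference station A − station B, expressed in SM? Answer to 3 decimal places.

-0.124 SM

station B: 1037 m = 0.64436 SM.
Difference: 0.52000 − 0.64436 = -0.124 SM.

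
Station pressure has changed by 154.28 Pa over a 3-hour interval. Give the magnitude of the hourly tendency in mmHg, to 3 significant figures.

154.28 Pa / 3 h × 0.00750062 mmHg/Pa = 0.386 mmHg/h.

0.386 mmHg per hour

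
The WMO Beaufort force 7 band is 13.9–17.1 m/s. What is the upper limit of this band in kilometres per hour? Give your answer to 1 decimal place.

13.9–17.1 m/s × 3.6 = 50.0–61.6 km/h.

61.6 km/h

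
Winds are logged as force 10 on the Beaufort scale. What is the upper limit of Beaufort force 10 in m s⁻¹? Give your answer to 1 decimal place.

28.4 m/s

Beaufort 10 (storm) spans 24.5–28.4 m/s.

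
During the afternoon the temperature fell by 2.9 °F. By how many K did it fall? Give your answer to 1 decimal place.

1.6 K

A change of 1 °C equals a change of 1.8 °F: ΔK = 2.9 × 0.5556 = 1.6 K.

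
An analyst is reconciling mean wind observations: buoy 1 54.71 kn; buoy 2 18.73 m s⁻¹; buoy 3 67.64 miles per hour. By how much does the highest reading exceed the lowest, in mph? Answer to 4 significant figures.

buoy 1: 54.71 kt = 62.9591 mph.
buoy 2: 18.73 m/s = 41.8978 mph.
Spread: 67.6400 − 41.8978 = 25.74 mph.

25.74 mph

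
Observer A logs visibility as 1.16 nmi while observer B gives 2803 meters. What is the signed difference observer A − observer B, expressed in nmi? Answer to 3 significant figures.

-0.353 nmi

observer B: 2803 m = 1.513499 nmi.
Difference: 1.160000 − 1.513499 = -0.353 nmi.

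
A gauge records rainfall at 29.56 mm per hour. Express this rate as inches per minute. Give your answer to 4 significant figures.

29.56 mm/hour × 0.0393701 in/mm × 0.0166667 hour/minute = 0.01940 in/minute.

0.01940 in/minute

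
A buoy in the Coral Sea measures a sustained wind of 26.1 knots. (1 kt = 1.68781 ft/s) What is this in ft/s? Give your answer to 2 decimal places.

44.05 ft/s

1 kt = 1.68781 ft/s, so 26.1 × 1.68781 = 44.05 ft/s.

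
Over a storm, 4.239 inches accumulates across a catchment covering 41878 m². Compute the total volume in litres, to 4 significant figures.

4509000 litres

Depth: 4.239 in × 25.4 = 107.6706 mm.
1 mm over 1 m² is 1 L, so volume = 107.6706 × 41878 = 4509029.4 L ≈ 4509000 L.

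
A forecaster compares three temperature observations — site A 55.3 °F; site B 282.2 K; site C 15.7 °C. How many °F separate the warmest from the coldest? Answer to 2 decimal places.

11.97 °F

site A: 55.3 °F = 12.944 °C.
site B: 282.2 K = 9.050 °C.
Spread: 15.700 − 9.050 = 6.650 °C = 11.97 °F.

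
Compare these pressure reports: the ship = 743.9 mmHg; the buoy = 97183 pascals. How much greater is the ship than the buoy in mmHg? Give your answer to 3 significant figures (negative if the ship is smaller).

the buoy: 97183 Pa = 728.932 mmHg.
Difference: 743.900 − 728.932 = 15.0 mmHg.

15.0 mmHg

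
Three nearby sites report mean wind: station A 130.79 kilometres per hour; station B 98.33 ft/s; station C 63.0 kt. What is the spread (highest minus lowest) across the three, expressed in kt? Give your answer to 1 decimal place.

station A: 130.79 km/h = 70.621 kt.
station B: 98.33 ft/s = 58.259 kt.
Spread: 70.621 − 58.259 = 12.4 kt.

12.4 kt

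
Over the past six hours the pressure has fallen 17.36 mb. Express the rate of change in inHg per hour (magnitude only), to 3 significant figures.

0.0854 inHg per hour

17.36 mb / 6 h × 0.02953 inHg/mb = 0.0854 inHg/h.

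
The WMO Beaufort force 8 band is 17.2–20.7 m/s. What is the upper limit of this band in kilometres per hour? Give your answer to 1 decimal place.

74.5 km/h

17.2–20.7 m/s × 3.6 = 61.9–74.5 km/h.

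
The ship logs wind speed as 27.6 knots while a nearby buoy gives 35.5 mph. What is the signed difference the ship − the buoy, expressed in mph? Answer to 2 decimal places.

the ship: 27.6 kt = 31.7615 mph.
Difference: 31.7615 − 35.5000 = -3.74 mph.

-3.74 mph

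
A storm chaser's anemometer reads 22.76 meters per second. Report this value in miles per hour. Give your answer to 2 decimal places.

1 m/s = 2.23694 mph, so 22.76 × 2.23694 = 50.91 mph.

50.91 mph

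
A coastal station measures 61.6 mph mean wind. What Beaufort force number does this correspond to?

61.6 mph = 27.5 m/s, which is Beaufort 10 (storm, 24.5–28.4 m/s).

Beaufort force 10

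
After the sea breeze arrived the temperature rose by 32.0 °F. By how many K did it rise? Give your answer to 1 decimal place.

Converting a difference, only the 9/5 scale factor applies: ΔK = 32.0 × 0.5556 = 17.8 K.

17.8 K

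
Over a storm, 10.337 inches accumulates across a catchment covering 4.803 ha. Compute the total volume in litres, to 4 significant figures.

Depth: 10.337 in × 25.4 = 262.5598 mm.
Area: 4.803 ha = 48030 m².
1 mm over 1 m² is 1 L, so volume = 262.5598 × 48030 = 12610747 L ≈ 12610000 L.

12610000 litres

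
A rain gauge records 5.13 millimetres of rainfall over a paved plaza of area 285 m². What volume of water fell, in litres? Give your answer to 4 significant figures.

1462 litres

1 mm over 1 m² is 1 L, so volume = 5.13 × 285 = 1462.05 L ≈ 1462 L.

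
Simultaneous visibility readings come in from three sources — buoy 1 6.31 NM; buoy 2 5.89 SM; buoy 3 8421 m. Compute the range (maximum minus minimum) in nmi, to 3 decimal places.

buoy 2: 5.89 SM = 5.11827 nmi.
buoy 3: 8421 m = 4.54698 nmi.
Spread: 6.31000 − 4.54698 = 1.763 nmi.

1.763 nmi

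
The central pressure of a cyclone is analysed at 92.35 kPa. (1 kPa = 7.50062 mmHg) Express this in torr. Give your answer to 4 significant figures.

692.7 mmHg

1 kPa = 7.50062 mmHg, so 92.35 × 7.50062 = 692.7 mmHg.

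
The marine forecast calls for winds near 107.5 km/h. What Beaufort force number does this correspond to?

Beaufort force 11

107.5 km/h = 29.9 m/s, which is Beaufort 11 (violent storm, 28.5–32.6 m/s).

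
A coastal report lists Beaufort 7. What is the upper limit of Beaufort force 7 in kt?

Beaufort 7 (near gale) spans 28–33 knots.

33 kt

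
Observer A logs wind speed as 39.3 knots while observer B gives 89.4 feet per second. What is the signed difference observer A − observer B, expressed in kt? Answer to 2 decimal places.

observer B: 89.4 ft/s = 52.9681 kt.
Difference: 39.3000 − 52.9681 = -13.67 kt.

-13.67 kt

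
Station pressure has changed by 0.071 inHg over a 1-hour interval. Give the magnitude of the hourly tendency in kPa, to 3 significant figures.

0.240 kPa per hour

0.071 inHg / 1 h × 3.38639 kPa/inHg = 0.240 kPa/h.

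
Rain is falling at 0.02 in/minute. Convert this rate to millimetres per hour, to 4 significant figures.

0.02 in/minute × 25.4 mm/in × 60 minute/hour = 30.48 mm/hour.

30.48 mm/hour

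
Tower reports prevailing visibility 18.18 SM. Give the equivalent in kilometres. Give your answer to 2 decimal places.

29.26 km

1 SM = 1.60934 km, so 18.18 × 1.60934 = 29.26 km.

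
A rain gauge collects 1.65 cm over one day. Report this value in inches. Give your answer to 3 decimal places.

0.650 in

1 cm = 0.393701 in, so 1.65 × 0.393701 = 0.650 in.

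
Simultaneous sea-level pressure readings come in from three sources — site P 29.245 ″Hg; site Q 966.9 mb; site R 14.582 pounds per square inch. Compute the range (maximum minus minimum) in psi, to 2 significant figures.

site P: 29.245 inHg = 14.3638 psi.
site Q: 966.9 mb = 14.0237 psi.
Spread: 14.5820 − 14.0237 = 0.56 psi.

0.56 psi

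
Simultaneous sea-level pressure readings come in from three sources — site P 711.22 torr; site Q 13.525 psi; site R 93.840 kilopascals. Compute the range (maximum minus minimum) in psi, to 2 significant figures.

site P: 711.22 mmHg = 13.7527 psi.
site R: 93.840 kPa = 13.6103 psi.
Spread: 13.7527 − 13.5250 = 0.23 psi.

0.23 psi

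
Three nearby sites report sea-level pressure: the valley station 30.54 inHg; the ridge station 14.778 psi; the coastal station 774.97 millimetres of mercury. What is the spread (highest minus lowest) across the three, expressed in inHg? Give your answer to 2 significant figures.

the ridge station: 14.778 psi = 30.0883 inHg.
the coastal station: 774.97 mmHg = 30.5106 inHg.
Spread: 30.5400 − 30.0883 = 0.45 inHg.

0.45 inHg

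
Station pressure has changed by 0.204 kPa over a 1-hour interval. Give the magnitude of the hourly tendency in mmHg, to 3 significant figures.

1.53 mmHg per hour

0.204 kPa / 1 h × 7.50062 mmHg/kPa = 1.53 mmHg/h.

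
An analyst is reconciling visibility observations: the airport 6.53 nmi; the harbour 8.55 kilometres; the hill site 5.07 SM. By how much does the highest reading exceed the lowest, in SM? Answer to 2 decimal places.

the airport: 6.53 nmi = 7.5146 SM.
the harbour: 8.55 km = 5.3127 SM.
Spread: 7.5146 − 5.0700 = 2.44 SM.

2.44 SM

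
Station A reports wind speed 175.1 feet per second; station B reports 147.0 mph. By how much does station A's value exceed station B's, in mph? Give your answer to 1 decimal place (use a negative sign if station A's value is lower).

-27.6 mph

station A: 175.1 ft/s = 119.386 mph.
Difference: 119.386 − 147.000 = -27.6 mph.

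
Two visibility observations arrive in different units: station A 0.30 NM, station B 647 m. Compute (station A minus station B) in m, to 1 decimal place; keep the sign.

station A: 0.30 nmi = 555.600 m.
Difference: 555.600 − 647.000 = -91.4 m.

-91.4 m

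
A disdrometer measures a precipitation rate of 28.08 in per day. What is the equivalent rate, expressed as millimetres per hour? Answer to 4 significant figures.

29.72 mm/hour

28.08 in/day × 25.4 mm/in × 0.0416667 day/hour = 29.72 mm/hour.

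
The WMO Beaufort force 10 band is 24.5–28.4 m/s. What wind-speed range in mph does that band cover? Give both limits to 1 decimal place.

54.8 to 63.5 mph

24.5–28.4 m/s × 2.237 = 54.8–63.5 mph.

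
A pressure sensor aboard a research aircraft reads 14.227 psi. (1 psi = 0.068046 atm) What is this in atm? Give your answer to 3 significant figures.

0.968 atm

1 psi = 0.068046 atm, so 14.227 × 0.068046 = 0.968 atm.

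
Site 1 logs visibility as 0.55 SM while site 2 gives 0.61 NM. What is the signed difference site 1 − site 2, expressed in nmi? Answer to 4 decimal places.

site 1: 0.55 SM = 0.477937 nmi.
Difference: 0.477937 − 0.610000 = -0.1321 nmi.

-0.1321 nmi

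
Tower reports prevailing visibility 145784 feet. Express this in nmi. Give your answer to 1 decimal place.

24.0 nmi

1 ft = 0.000164579 nmi, so 145784 × 0.000164579 = 24.0 nmi.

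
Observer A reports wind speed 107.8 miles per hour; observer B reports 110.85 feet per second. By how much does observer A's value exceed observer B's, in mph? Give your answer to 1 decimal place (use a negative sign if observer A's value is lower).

observer B: 110.85 ft/s = 75.580 mph.
Difference: 107.800 − 75.580 = 32.2 mph.

32.2 mph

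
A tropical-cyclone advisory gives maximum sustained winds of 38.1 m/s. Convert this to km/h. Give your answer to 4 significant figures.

1 m/s = 3.6 km/h, so 38.1 × 3.6 = 137.2 km/h.

137.2 km/h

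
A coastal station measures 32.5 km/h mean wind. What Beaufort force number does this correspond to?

Beaufort force 5

32.5 km/h = 9.0 m/s, which is Beaufort 5 (fresh breeze, 8.0–10.7 m/s).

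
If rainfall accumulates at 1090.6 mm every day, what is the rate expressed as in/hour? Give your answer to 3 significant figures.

1090.6 mm/day × 0.0393701 in/mm × 0.0416667 day/hour = 1.79 in/hour.

1.79 in/hour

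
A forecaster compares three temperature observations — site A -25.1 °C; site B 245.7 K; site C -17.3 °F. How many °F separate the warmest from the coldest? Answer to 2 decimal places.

4.23 °F

site B: 245.7 K = -27.450 °C.
site C: -17.3 °F = -27.389 °C.
Spread: (-25.100) − (-27.450) = 2.350 °C = 4.23 °F.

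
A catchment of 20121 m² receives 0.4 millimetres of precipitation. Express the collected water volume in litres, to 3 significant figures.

1 mm over 1 m² is 1 L, so volume = 0.4 × 20121 = 8048.4 L ≈ 8050 L.

8050 litres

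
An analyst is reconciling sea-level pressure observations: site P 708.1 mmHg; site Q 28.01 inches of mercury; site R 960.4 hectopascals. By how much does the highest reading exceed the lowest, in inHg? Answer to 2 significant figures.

0.48 inHg

site P: 708.1 mmHg = 27.8779 inHg.
site R: 960.4 hPa = 28.3606 inHg.
Spread: 28.3606 − 27.8779 = 0.48 inHg.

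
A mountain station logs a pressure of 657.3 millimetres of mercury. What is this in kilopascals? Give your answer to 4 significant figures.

1 mmHg = 0.133322 kPa, so 657.3 × 0.133322 = 87.63 kPa.

87.63 kPa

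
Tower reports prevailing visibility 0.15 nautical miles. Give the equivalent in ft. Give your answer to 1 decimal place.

911.4 ft

1 nmi = 6076.12 ft, so 0.15 × 6076.12 = 911.4 ft.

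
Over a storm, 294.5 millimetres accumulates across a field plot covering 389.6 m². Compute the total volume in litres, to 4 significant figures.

1 mm over 1 m² is 1 L, so volume = 294.5 × 389.6 = 114737.2 L ≈ 114700 L.

114700 litres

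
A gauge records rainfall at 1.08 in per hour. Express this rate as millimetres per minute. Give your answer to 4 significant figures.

0.4572 mm/minute

1.08 in/hour × 25.4 mm/in × 0.0166667 hour/minute = 0.4572 mm/minute.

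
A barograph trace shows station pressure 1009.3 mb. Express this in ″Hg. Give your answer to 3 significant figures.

1 mb = 0.02953 inHg, so 1009.3 × 0.02953 = 29.8 inHg.

29.8 inHg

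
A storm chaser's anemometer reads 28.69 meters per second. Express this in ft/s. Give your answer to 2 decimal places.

1 m/s = 3.28084 ft/s, so 28.69 × 3.28084 = 94.13 ft/s.

94.13 ft/s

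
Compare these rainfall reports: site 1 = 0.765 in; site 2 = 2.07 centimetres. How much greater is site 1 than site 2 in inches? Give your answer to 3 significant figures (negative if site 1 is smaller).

-0.0500 in

site 2: 2.07 cm = 0.814961 in.
Difference: 0.765000 − 0.814961 = -0.0500 in.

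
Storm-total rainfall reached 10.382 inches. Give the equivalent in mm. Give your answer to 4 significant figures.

1 in = 25.4 mm, so 10.382 × 25.4 = 263.7 mm.

263.7 mm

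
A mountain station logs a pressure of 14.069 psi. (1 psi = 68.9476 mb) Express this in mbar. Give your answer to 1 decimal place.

1 psi = 68.9476 mb, so 14.069 × 68.9476 = 970.0 mb.

970.0 mb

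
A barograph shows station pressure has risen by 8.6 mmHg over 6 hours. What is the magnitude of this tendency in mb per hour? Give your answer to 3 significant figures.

8.6 mmHg / 6 h × 1.33322 mb/mmHg = 1.91 mb/h.

1.91 mb per hour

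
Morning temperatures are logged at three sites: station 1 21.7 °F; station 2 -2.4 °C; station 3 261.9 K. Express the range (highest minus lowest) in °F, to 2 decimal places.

15.93 °F

station 1: 21.7 °F = -5.722 °C.
station 3: 261.9 K = -11.250 °C.
Spread: (-2.400) − (-11.250) = 8.850 °C = 15.93 °F.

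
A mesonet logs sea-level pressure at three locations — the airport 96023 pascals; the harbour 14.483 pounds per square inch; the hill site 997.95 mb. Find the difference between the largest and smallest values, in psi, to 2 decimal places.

0.56 psi

the airport: 96023 Pa = 13.9270 psi.
the hill site: 997.95 mb = 14.4740 psi.
Spread: 14.4830 − 13.9270 = 0.56 psi.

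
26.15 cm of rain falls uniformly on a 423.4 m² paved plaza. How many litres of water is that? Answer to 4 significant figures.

Depth: 26.15 cm × 10 = 261.5 mm.
1 mm over 1 m² is 1 L, so volume = 261.5 × 423.4 = 110719.1 L ≈ 110700 L.

110700 litres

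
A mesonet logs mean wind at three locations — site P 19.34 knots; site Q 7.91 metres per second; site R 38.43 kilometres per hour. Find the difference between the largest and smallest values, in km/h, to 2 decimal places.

site P: 19.34 kt = 35.8177 km/h.
site Q: 7.91 m/s = 28.4760 km/h.
Spread: 38.4300 − 28.4760 = 9.95 km/h.

9.95 km/h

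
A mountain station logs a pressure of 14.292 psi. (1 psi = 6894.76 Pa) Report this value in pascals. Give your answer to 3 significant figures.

98500 Pa

1 psi = 6894.76 Pa, so 14.292 × 6894.76 = 98500 Pa.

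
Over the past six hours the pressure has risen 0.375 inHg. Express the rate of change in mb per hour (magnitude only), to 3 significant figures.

0.375 inHg / 6 h × 33.8639 mb/inHg = 2.12 mb/h.

2.12 mb per hour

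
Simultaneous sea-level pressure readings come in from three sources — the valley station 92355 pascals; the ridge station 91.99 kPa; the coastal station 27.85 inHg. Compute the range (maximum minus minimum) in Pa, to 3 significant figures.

the ridge station: 91.99 kPa = 91990.00 Pa.
the coastal station: 27.85 inHg = 94310.93 Pa.
Spread: 94310.93 − 91990.00 = 2320 Pa.

2320 Pa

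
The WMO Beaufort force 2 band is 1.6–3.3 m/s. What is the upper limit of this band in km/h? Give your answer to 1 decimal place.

1.6–3.3 m/s × 3.6 = 5.8–11.9 km/h.

11.9 km/h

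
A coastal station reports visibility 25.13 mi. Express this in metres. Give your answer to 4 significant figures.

40440 m

1 SM = 1609.34 m, so 25.13 × 1609.34 = 40440 m.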